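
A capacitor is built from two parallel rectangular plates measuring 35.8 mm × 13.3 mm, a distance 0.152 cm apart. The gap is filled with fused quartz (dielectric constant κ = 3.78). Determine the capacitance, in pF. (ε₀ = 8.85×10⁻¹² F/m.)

C ≈ 10.5 pF

A = 35.8 × 13.3 mm² = 4.76×10⁻⁴ m².
C = κε₀A/d = 3.78 × 8.85×10⁻¹² × 4.76×10⁻⁴ / 1.52×10⁻³ = 1.05×10⁻¹¹ F.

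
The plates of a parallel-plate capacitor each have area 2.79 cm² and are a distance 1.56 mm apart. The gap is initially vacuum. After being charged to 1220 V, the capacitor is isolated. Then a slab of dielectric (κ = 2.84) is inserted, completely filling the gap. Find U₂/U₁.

Isolated ⇒ Q is held fixed.
C₂ = 2.84 C₁ and U = Q²/(2C), so U₂/U₁ = C₁/C₂ = 0.352.

0.352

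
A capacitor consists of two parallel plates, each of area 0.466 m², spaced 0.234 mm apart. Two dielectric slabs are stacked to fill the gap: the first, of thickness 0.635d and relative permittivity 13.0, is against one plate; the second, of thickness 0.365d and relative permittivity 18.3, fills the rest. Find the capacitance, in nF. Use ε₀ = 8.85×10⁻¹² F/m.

Stacked slabs ⇒ two capacitors in series, each with the full plate area.
C₁ = κ₁ε₀A/d₁ = 13.0 × 8.85×10⁻¹² × 0.466 / 1.49×10⁻⁴ = 3.61×10⁻⁷ F.
C₂ = κ₂ε₀A/d₂ = 18.3 × 8.85×10⁻¹² × 0.466 / 8.54×10⁻⁵ = 8.84×10⁻⁷ F.
C = (1/C₁ + 1/C₂)⁻¹ = 2.56×10⁻⁷ F.

C ≈ 256 nF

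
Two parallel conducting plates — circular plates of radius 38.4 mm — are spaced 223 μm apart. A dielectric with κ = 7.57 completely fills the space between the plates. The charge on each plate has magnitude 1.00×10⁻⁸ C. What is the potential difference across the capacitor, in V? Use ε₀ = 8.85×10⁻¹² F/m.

V ≈ 7.19 V

A = π(38.4 mm)² = 4.63×10⁻³ m².
C = κε₀A/d = 7.57 × 8.85×10⁻¹² × 4.63×10⁻³ / 2.23×10⁻⁴ = 1.39×10⁻⁹ F.
V = Q/C = 1.00×10⁻⁸ / 1.39×10⁻⁹ = 7.19 V.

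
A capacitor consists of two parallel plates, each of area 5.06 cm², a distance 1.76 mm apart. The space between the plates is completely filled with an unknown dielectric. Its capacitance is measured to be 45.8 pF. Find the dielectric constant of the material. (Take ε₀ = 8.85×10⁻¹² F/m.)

18.0

A = 5.06 cm² = 5.06×10⁻⁴ m².
κ = Cd/(ε₀A) = 4.58×10⁻¹¹ × 1.76×10⁻³ / (8.85×10⁻¹² × 5.06×10⁻⁴) = 18.0.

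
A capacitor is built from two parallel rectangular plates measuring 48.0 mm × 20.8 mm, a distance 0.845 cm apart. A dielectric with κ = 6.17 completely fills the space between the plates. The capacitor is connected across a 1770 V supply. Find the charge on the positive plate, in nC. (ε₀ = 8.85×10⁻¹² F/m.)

Q ≈ 11.4 nC

A = 48.0 × 20.8 mm² = 9.98×10⁻⁴ m².
C = κε₀A/d = 6.17 × 8.85×10⁻¹² × 9.98×10⁻⁴ / 8.45×10⁻³ = 6.45×10⁻¹² F.
Q = CV = 6.45×10⁻¹² × 1770 = 1.14×10⁻⁸ C.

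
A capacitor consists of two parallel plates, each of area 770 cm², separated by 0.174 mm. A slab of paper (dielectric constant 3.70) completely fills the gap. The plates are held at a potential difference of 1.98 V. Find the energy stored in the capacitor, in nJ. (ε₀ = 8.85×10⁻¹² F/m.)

A = 770 cm² = 7.70×10⁻² m².
C = κε₀A/d = 3.70 × 8.85×10⁻¹² × 7.70×10⁻² / 1.74×10⁻⁴ = 1.45×10⁻⁸ F.
U = ½CV² = ½ × 1.45×10⁻⁸ × (1.98)² = 2.84×10⁻⁸ J.

28.4 nJ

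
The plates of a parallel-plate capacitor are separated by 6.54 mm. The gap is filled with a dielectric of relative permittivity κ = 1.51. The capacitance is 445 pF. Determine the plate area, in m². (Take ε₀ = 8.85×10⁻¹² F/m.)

0.218 m²

A = Cd/(κε₀) = 4.45×10⁻¹⁰ × 6.54×10⁻³ / (1.51 × 8.85×10⁻¹²) = 0.218 m².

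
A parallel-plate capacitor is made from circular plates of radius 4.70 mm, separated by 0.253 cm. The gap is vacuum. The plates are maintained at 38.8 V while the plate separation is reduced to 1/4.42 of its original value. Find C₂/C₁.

4.42

C = ε₀A/d scales as 1/d, so C₂/C₁ = d₁/d₂ = 4.42.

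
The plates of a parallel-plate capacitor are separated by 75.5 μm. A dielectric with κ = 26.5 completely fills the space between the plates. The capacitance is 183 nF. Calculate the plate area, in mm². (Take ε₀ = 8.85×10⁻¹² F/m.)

5.89×10⁴ mm²

A = Cd/(κε₀) = 1.83×10⁻⁷ × 7.55×10⁻⁵ / (26.5 × 8.85×10⁻¹²) = 5.89×10⁻² m².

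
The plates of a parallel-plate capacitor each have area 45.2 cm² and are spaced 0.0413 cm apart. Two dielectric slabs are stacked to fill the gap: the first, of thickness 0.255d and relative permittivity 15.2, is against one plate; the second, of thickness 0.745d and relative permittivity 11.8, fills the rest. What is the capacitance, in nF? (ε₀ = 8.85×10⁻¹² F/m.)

1.21 nF

A = 45.2 cm² = 4.52×10⁻³ m².
Stacked slabs ⇒ two capacitors in series, each with the full plate area.
C₁ = κ₁ε₀A/d₁ = 15.2 × 8.85×10⁻¹² × 4.52×10⁻³ / 1.05×10⁻⁴ = 5.77×10⁻⁹ F.
C₂ = κ₂ε₀A/d₂ = 11.8 × 8.85×10⁻¹² × 4.52×10⁻³ / 3.08×10⁻⁴ = 1.53×10⁻⁹ F.
C = (1/C₁ + 1/C₂)⁻¹ = 1.21×10⁻⁹ F.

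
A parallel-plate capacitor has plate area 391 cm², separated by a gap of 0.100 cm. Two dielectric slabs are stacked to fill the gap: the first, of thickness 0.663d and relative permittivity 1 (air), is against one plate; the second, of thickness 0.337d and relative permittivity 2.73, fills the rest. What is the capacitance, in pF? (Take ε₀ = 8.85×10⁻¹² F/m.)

440 pF

A = 391 cm² = 3.91×10⁻² m².
Stacked slabs ⇒ two capacitors in series, each with the full plate area.
C₁ = κ₁ε₀A/d₁ = 1.00 × 8.85×10⁻¹² × 3.91×10⁻² / 6.63×10⁻⁴ = 5.22×10⁻¹⁰ F.
C₂ = κ₂ε₀A/d₂ = 2.73 × 8.85×10⁻¹² × 3.91×10⁻² / 3.37×10⁻⁴ = 2.80×10⁻⁹ F.
C = (1/C₁ + 1/C₂)⁻¹ = 4.40×10⁻¹⁰ F.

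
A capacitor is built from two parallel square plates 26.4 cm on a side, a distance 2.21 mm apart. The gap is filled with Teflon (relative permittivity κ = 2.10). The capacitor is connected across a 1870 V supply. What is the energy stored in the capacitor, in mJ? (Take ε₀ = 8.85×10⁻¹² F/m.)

1.02 mJ

A = (26.4 cm)² = 6.97×10⁻² m².
C = κε₀A/d = 2.10 × 8.85×10⁻¹² × 6.97×10⁻² / 2.21×10⁻³ = 5.86×10⁻¹⁰ F.
U = ½CV² = ½ × 5.86×10⁻¹⁰ × (1870)² = 1.02×10⁻³ J.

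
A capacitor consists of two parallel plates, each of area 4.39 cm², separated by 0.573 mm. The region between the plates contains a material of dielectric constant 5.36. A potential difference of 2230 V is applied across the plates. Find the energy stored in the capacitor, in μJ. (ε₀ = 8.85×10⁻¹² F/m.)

A = 4.39 cm² = 4.39×10⁻⁴ m².
C = κε₀A/d = 5.36 × 8.85×10⁻¹² × 4.39×10⁻⁴ / 5.73×10⁻⁴ = 3.63×10⁻¹¹ F.
U = ½CV² = ½ × 3.63×10⁻¹¹ × (2230)² = 9.04×10⁻⁵ J.

U ≈ 90.4 μJ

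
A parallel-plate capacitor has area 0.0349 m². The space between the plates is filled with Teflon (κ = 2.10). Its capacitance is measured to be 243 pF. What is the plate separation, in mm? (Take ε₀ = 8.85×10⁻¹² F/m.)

d ≈ 2.67 mm

d = κε₀A/C = 2.10 × 8.85×10⁻¹² × 3.49×10⁻² / 2.43×10⁻¹⁰ = 2.67×10⁻³ m.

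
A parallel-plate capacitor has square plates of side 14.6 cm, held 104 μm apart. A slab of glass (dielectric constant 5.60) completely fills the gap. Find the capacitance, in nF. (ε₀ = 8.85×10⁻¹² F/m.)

10.2 nF

A = (14.6 cm)² = 2.13×10⁻² m².
C = κε₀A/d = 5.60 × 8.85×10⁻¹² × 2.13×10⁻² / 1.04×10⁻⁴ = 1.02×10⁻⁸ F.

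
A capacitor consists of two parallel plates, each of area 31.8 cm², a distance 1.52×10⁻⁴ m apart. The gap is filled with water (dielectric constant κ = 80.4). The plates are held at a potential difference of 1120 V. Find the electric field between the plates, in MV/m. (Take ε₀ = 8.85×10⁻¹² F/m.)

E ≈ 7.37 MV/m

E = V/d = 1120 / 1.52×10⁻⁴ = 7.37×10⁶ V/m.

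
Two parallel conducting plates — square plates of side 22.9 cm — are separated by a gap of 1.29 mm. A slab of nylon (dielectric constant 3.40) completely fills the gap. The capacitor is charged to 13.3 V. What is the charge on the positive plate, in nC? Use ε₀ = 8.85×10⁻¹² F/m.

Q ≈ 16.3 nC

A = (22.9 cm)² = 5.24×10⁻² m².
C = κε₀A/d = 3.40 × 8.85×10⁻¹² × 5.24×10⁻² / 1.29×10⁻³ = 1.22×10⁻⁹ F.
Q = CV = 1.22×10⁻⁹ × 13.3 = 1.63×10⁻⁸ C.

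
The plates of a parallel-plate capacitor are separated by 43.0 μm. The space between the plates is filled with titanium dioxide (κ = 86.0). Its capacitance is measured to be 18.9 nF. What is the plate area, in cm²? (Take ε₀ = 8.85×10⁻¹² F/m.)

10.7 cm²

A = Cd/(κε₀) = 1.89×10⁻⁸ × 4.30×10⁻⁵ / (86.0 × 8.85×10⁻¹²) = 1.07×10⁻³ m².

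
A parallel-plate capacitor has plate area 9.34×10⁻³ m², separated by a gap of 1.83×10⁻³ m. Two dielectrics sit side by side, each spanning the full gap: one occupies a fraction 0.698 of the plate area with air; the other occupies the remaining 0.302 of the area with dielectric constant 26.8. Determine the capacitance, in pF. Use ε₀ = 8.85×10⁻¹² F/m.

Side-by-side slabs ⇒ two capacitors in parallel, each spanning the full gap.
C₁ = κ₁ε₀A₁/d = 1.00 × 8.85×10⁻¹² × 6.52×10⁻³ / 1.83×10⁻³ = 3.15×10⁻¹¹ F.
C₂ = κ₂ε₀A₂/d = 26.8 × 8.85×10⁻¹² × 2.82×10⁻³ / 1.83×10⁻³ = 3.66×10⁻¹⁰ F.
C = C₁ + C₂ = 3.97×10⁻¹⁰ F.

397 pF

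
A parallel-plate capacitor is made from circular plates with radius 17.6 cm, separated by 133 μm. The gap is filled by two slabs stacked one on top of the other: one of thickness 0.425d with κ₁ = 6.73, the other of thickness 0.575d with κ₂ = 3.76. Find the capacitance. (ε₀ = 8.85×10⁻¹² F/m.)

30.0 nF

A = π(17.6 cm)² = 9.73×10⁻² m².
Stacked slabs ⇒ two capacitors in series, each with the full plate area.
C₁ = κ₁ε₀A/d₁ = 6.73 × 8.85×10⁻¹² × 9.73×10⁻² / 5.65×10⁻⁵ = 1.03×10⁻⁷ F.
C₂ = κ₂ε₀A/d₂ = 3.76 × 8.85×10⁻¹² × 9.73×10⁻² / 7.65×10⁻⁵ = 4.23×10⁻⁸ F.
C = (1/C₁ + 1/C₂)⁻¹ = 3.00×10⁻⁸ F.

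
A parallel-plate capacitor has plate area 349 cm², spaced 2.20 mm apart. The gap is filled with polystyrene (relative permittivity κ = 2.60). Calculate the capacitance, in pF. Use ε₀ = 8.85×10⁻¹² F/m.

365 pF

A = 349 cm² = 3.49×10⁻² m².
C = κε₀A/d = 2.60 × 8.85×10⁻¹² × 3.49×10⁻² / 2.20×10⁻³ = 3.65×10⁻¹⁰ F.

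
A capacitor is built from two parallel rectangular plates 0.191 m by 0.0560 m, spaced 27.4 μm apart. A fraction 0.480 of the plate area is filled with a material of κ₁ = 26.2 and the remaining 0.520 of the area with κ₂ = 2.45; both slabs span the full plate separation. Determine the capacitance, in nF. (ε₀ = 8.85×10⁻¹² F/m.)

C ≈ 47.8 nF

A = 0.191 × 0.0560 m² = 1.07×10⁻² m².
Side-by-side slabs ⇒ two capacitors in parallel, each spanning the full gap.
C₁ = κ₁ε₀A₁/d = 26.2 × 8.85×10⁻¹² × 5.13×10⁻³ / 2.74×10⁻⁵ = 4.34×10⁻⁸ F.
C₂ = κ₂ε₀A₂/d = 2.45 × 8.85×10⁻¹² × 5.56×10⁻³ / 2.74×10⁻⁵ = 4.40×10⁻⁹ F.
C = C₁ + C₂ = 4.78×10⁻⁸ F.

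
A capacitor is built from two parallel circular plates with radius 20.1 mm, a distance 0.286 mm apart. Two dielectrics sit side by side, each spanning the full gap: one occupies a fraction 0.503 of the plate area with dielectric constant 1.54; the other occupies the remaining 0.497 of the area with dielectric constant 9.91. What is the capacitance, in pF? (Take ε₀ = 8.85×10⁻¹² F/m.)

A = π(20.1 mm)² = 1.27×10⁻³ m².
Side-by-side slabs ⇒ two capacitors in parallel, each spanning the full gap.
C₁ = κ₁ε₀A₁/d = 1.54 × 8.85×10⁻¹² × 6.38×10⁻⁴ / 2.86×10⁻⁴ = 3.04×10⁻¹¹ F.
C₂ = κ₂ε₀A₂/d = 9.91 × 8.85×10⁻¹² × 6.31×10⁻⁴ / 2.86×10⁻⁴ = 1.93×10⁻¹⁰ F.
C = C₁ + C₂ = 2.24×10⁻¹⁰ F.

C ≈ 224 pF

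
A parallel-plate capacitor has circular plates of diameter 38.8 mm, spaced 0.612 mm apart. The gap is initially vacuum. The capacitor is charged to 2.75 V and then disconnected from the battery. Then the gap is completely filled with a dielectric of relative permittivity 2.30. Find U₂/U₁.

Isolated ⇒ Q is held fixed.
C₂ = 2.30 C₁ and U = Q²/(2C), so U₂/U₁ = C₁/C₂ = 0.435.

U₂/U₁ ≈ 0.435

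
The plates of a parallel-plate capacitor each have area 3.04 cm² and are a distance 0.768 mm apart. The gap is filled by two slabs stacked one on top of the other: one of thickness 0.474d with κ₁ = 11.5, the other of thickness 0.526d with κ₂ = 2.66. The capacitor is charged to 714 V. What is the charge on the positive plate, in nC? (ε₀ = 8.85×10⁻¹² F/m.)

10.5 nC

A = 3.04 cm² = 3.04×10⁻⁴ m².
Stacked slabs ⇒ two capacitors in series, each with the full plate area.
C₁ = κ₁ε₀A/d₁ = 11.5 × 8.85×10⁻¹² × 3.04×10⁻⁴ / 3.64×10⁻⁴ = 8.50×10⁻¹¹ F.
C₂ = κ₂ε₀A/d₂ = 2.66 × 8.85×10⁻¹² × 3.04×10⁻⁴ / 4.04×10⁻⁴ = 1.77×10⁻¹¹ F.
C = (1/C₁ + 1/C₂)⁻¹ = 1.47×10⁻¹¹ F.
Q = CV = 1.47×10⁻¹¹ × 714 = 1.05×10⁻⁸ C.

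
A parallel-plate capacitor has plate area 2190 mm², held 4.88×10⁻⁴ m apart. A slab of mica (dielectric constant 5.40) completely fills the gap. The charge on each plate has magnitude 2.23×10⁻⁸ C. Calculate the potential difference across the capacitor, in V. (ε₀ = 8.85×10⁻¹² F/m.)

V ≈ 104 V

A = 2190 mm² = 2.19×10⁻³ m².
C = κε₀A/d = 5.40 × 8.85×10⁻¹² × 2.19×10⁻³ / 4.88×10⁻⁴ = 2.14×10⁻¹⁰ F.
V = Q/C = 2.23×10⁻⁸ / 2.14×10⁻¹⁰ = 1.04×10² V.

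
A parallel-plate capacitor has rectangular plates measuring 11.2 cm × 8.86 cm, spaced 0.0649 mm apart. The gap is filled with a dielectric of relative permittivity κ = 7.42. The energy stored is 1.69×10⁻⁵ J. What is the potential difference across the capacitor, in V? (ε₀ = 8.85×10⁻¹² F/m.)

V ≈ 58.0 V

A = 11.2 × 8.86 cm² = 9.92×10⁻³ m².
C = κε₀A/d = 7.42 × 8.85×10⁻¹² × 9.92×10⁻³ / 6.49×10⁻⁵ = 1.00×10⁻⁸ F.
V = √(2U/C) = √(2 × 1.69×10⁻⁵ / 1.00×10⁻⁸) = 58.0 V.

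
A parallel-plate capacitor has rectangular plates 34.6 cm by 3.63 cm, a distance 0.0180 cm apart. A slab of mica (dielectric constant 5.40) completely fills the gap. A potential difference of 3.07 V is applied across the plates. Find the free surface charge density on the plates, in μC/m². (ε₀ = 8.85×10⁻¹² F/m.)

A = 34.6 × 3.63 cm² = 1.26×10⁻² m².
C = κε₀A/d = 5.40 × 8.85×10⁻¹² × 1.26×10⁻² / 1.80×10⁻⁴ = 3.33×10⁻⁹ F.
σ = Q/A = CV/A = 3.33×10⁻⁹ × 3.07 / 1.26×10⁻² = 8.15×10⁻⁷ C/m².

σ ≈ 0.815 μC/m²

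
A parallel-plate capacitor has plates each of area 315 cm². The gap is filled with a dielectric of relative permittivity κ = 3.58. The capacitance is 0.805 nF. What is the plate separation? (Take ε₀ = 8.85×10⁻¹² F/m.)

A = 315 cm² = 3.15×10⁻² m².
d = κε₀A/C = 3.58 × 8.85×10⁻¹² × 3.15×10⁻² / 8.05×10⁻¹⁰ = 1.24×10⁻³ m.

1.24 mm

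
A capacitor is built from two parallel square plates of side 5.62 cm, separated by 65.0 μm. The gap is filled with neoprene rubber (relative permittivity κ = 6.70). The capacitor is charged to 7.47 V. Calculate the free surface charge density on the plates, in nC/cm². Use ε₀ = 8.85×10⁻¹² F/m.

A = (5.62 cm)² = 3.16×10⁻³ m².
C = κε₀A/d = 6.70 × 8.85×10⁻¹² × 3.16×10⁻³ / 6.50×10⁻⁵ = 2.88×10⁻⁹ F.
σ = Q/A = CV/A = 2.88×10⁻⁹ × 7.47 / 3.16×10⁻³ = 6.81×10⁻⁶ C/m².

σ ≈ 0.681 nC/cm²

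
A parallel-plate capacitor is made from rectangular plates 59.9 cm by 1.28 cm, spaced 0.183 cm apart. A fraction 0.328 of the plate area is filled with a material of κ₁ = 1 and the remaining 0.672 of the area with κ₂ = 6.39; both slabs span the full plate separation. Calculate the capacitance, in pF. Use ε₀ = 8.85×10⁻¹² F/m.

C ≈ 171 pF

A = 59.9 × 1.28 cm² = 7.67×10⁻³ m².
Side-by-side slabs ⇒ two capacitors in parallel, each spanning the full gap.
C₁ = κ₁ε₀A₁/d = 1.00 × 8.85×10⁻¹² × 2.51×10⁻³ / 1.83×10⁻³ = 1.22×10⁻¹¹ F.
C₂ = κ₂ε₀A₂/d = 6.39 × 8.85×10⁻¹² × 5.15×10⁻³ / 1.83×10⁻³ = 1.59×10⁻¹⁰ F.
C = C₁ + C₂ = 1.71×10⁻¹⁰ F.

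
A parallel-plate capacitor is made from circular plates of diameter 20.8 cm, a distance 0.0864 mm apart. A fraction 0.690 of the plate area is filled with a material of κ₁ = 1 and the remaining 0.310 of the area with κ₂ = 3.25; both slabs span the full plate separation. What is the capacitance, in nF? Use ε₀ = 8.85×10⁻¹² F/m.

5.91 nF

A = π(20.8/2 cm)² = 3.40×10⁻² m².
Side-by-side slabs ⇒ two capacitors in parallel, each spanning the full gap.
C₁ = κ₁ε₀A₁/d = 1.00 × 8.85×10⁻¹² × 2.34×10⁻² / 8.64×10⁻⁵ = 2.40×10⁻⁹ F.
C₂ = κ₂ε₀A₂/d = 3.25 × 8.85×10⁻¹² × 1.05×10⁻² / 8.64×10⁻⁵ = 3.51×10⁻⁹ F.
C = C₁ + C₂ = 5.91×10⁻⁹ F.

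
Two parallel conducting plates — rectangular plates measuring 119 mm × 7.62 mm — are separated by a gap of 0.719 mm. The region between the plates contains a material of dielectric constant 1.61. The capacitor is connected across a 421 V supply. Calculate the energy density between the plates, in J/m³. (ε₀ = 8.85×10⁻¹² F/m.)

E = V/d = 421 / 7.19×10⁻⁴ = 5.86×10⁵ V/m.
u = ½κε₀E² = ½ × 1.61 × 8.85×10⁻¹² × (5.86×10⁵)² = 2.44 J/m³.

2.44 J/m³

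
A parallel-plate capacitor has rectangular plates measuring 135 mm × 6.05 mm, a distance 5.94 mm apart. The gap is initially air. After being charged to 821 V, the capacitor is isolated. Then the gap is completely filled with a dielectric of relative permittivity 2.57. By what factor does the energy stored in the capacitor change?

0.389

Isolated ⇒ Q is held fixed.
C₂ = 2.57 C₁ and U = Q²/(2C), so U₂/U₁ = C₁/C₂ = 0.389.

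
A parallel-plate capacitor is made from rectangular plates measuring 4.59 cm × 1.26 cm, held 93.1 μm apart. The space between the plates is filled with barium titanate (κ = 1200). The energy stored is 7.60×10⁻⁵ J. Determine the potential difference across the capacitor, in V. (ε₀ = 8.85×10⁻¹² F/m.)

A = 4.59 × 1.26 cm² = 5.78×10⁻⁴ m².
C = κε₀A/d = 1200 × 8.85×10⁻¹² × 5.78×10⁻⁴ / 9.31×10⁻⁵ = 6.60×10⁻⁸ F.
V = √(2U/C) = √(2 × 7.60×10⁻⁵ / 6.60×10⁻⁸) = 48.0 V.

V ≈ 48.0 V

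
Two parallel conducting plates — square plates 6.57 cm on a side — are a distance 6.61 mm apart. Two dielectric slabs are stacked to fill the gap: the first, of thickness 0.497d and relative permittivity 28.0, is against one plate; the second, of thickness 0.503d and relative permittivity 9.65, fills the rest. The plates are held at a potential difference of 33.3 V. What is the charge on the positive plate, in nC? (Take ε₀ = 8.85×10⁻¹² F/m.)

A = (6.57 cm)² = 4.32×10⁻³ m².
Stacked slabs ⇒ two capacitors in series, each with the full plate area.
C₁ = κ₁ε₀A/d₁ = 28.0 × 8.85×10⁻¹² × 4.32×10⁻³ / 3.29×10⁻³ = 3.26×10⁻¹⁰ F.
C₂ = κ₂ε₀A/d₂ = 9.65 × 8.85×10⁻¹² × 4.32×10⁻³ / 3.32×10⁻³ = 1.11×10⁻¹⁰ F.
C = (1/C₁ + 1/C₂)⁻¹ = 8.27×10⁻¹¹ F.
Q = CV = 8.27×10⁻¹¹ × 33.3 = 2.75×10⁻⁹ C.

2.75 nC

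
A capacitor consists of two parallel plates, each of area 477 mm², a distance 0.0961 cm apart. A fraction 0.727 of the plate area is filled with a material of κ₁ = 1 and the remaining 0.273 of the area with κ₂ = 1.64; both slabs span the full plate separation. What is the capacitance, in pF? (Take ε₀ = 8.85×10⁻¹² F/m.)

C ≈ 5.16 pF

A = 477 mm² = 4.77×10⁻⁴ m².
Side-by-side slabs ⇒ two capacitors in parallel, each spanning the full gap.
C₁ = κ₁ε₀A₁/d = 1.00 × 8.85×10⁻¹² × 3.47×10⁻⁴ / 9.61×10⁻⁴ = 3.19×10⁻¹² F.
C₂ = κ₂ε₀A₂/d = 1.64 × 8.85×10⁻¹² × 1.30×10⁻⁴ / 9.61×10⁻⁴ = 1.97×10⁻¹² F.
C = C₁ + C₂ = 5.16×10⁻¹² F.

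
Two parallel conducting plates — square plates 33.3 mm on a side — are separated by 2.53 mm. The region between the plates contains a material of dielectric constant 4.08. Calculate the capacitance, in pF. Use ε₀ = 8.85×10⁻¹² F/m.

C ≈ 15.8 pF

A = (33.3 mm)² = 1.11×10⁻³ m².
C = κε₀A/d = 4.08 × 8.85×10⁻¹² × 1.11×10⁻³ / 2.53×10⁻³ = 1.58×10⁻¹¹ F.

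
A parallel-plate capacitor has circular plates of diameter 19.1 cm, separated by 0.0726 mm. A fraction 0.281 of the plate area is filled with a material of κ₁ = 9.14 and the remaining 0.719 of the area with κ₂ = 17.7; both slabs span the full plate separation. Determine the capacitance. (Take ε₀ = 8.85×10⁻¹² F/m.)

A = π(19.1/2 cm)² = 2.87×10⁻² m².
Side-by-side slabs ⇒ two capacitors in parallel, each spanning the full gap.
C₁ = κ₁ε₀A₁/d = 9.14 × 8.85×10⁻¹² × 8.05×10⁻³ / 7.26×10⁻⁵ = 8.97×10⁻⁹ F.
C₂ = κ₂ε₀A₂/d = 17.7 × 8.85×10⁻¹² × 2.06×10⁻² / 7.26×10⁻⁵ = 4.44×10⁻⁸ F.
C = C₁ + C₂ = 5.34×10⁻⁸ F.

C ≈ 53.4 nF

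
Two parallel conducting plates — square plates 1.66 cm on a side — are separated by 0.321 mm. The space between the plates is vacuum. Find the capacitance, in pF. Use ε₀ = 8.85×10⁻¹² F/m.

A = (1.66 cm)² = 2.76×10⁻⁴ m².
C = ε₀A/d = 8.85×10⁻¹² × 2.76×10⁻⁴ / 3.21×10⁻⁴ = 7.60×10⁻¹² F.

7.60 pF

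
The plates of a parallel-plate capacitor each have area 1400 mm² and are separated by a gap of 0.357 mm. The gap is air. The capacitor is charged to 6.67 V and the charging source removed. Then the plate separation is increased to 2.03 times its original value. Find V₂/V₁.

Isolated ⇒ Q is held fixed.
C₂ = 0.493 C₁ and V = Q/C, so V₂/V₁ = C₁/C₂ = 2.03.

2.03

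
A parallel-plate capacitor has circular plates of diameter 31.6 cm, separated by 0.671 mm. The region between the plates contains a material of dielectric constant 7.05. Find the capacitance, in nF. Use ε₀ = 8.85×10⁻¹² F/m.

7.29 nF

A = π(31.6/2 cm)² = 7.84×10⁻² m².
C = κε₀A/d = 7.05 × 8.85×10⁻¹² × 7.84×10⁻² / 6.71×10⁻⁴ = 7.29×10⁻⁹ F.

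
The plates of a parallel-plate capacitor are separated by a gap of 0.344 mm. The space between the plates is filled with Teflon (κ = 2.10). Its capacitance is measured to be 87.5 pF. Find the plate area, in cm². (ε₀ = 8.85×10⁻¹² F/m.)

A = Cd/(κε₀) = 8.75×10⁻¹¹ × 3.44×10⁻⁴ / (2.10 × 8.85×10⁻¹²) = 1.62×10⁻³ m².

16.2 cm²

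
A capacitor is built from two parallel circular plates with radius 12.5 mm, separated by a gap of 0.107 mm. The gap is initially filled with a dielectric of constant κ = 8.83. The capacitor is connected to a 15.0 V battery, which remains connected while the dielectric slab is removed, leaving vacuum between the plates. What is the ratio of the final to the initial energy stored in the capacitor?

Battery connected ⇒ V is held fixed.
C₂ = 0.113 C₁ and U = ½CV², so U₂/U₁ = C₂/C₁ = 0.113.

U₂/U₁ ≈ 0.113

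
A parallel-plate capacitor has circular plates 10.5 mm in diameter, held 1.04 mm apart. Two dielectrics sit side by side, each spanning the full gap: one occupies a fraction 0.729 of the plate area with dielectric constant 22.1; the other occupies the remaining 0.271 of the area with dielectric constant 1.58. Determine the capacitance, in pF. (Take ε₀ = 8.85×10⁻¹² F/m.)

A = π(10.5/2 mm)² = 8.66×10⁻⁵ m².
Side-by-side slabs ⇒ two capacitors in parallel, each spanning the full gap.
C₁ = κ₁ε₀A₁/d = 22.1 × 8.85×10⁻¹² × 6.31×10⁻⁵ / 1.04×10⁻³ = 1.19×10⁻¹¹ F.
C₂ = κ₂ε₀A₂/d = 1.58 × 8.85×10⁻¹² × 2.35×10⁻⁵ / 1.04×10⁻³ = 3.16×10⁻¹³ F.
C = C₁ + C₂ = 1.22×10⁻¹¹ F.

C ≈ 12.2 pF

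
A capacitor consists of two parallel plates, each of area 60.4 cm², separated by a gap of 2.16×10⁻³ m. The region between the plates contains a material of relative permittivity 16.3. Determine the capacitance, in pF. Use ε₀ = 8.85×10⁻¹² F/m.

C ≈ 403 pF

A = 60.4 cm² = 6.04×10⁻³ m².
C = κε₀A/d = 16.3 × 8.85×10⁻¹² × 6.04×10⁻³ / 2.16×10⁻³ = 4.03×10⁻¹⁰ F.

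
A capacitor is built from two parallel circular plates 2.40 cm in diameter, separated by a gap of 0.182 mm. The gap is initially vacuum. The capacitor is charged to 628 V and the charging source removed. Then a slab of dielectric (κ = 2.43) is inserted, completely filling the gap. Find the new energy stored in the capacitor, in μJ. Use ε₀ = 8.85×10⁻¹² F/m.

U ≈ 1.79 μJ

A = π(2.40/2 cm)² = 4.52×10⁻⁴ m².
Initially C₁ = ε₀A/d = 8.85×10⁻¹² × 4.52×10⁻⁴ / 1.82×10⁻⁴ = 2.20×10⁻¹¹ F.
U₁ = 4.34×10⁻⁶ J.
Isolated ⇒ Q is held fixed. C₂ = 2.43 C₁ and U = Q²/(2C), so U₂/U₁ = C₁/C₂ = 0.412.
U₂ = 0.412 × 4.34×10⁻⁶ = 1.79×10⁻⁶ J.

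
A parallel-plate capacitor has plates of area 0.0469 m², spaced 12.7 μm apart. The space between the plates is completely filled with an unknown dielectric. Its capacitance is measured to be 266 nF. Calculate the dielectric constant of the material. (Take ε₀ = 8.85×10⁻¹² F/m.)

κ ≈ 8.14

κ = Cd/(ε₀A) = 2.66×10⁻⁷ × 1.27×10⁻⁵ / (8.85×10⁻¹² × 4.69×10⁻²) = 8.14.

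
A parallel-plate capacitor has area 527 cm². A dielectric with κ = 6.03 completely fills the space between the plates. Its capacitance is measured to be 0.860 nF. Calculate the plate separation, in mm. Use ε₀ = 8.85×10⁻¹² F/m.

d ≈ 3.27 mm

A = 527 cm² = 5.27×10⁻² m².
d = κε₀A/C = 6.03 × 8.85×10⁻¹² × 5.27×10⁻² / 8.60×10⁻¹⁰ = 3.27×10⁻³ m.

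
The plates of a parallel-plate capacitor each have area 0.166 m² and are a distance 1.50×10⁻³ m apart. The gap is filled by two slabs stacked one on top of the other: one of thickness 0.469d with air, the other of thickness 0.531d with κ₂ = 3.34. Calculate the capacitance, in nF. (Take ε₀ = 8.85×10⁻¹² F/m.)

Stacked slabs ⇒ two capacitors in series, each with the full plate area.
C₁ = κ₁ε₀A/d₁ = 1.00 × 8.85×10⁻¹² × 0.166 / 7.04×10⁻⁴ = 2.09×10⁻⁹ F.
C₂ = κ₂ε₀A/d₂ = 3.34 × 8.85×10⁻¹² × 0.166 / 7.96×10⁻⁴ = 6.16×10⁻⁹ F.
C = (1/C₁ + 1/C₂)⁻¹ = 1.56×10⁻⁹ F.

C ≈ 1.56 nF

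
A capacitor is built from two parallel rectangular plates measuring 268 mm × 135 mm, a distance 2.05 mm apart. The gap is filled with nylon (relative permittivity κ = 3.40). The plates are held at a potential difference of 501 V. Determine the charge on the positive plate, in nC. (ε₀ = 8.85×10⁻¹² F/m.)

266 nC

A = 268 × 135 mm² = 3.62×10⁻² m².
C = κε₀A/d = 3.40 × 8.85×10⁻¹² × 3.62×10⁻² / 2.05×10⁻³ = 5.31×10⁻¹⁰ F.
Q = CV = 5.31×10⁻¹⁰ × 501 = 2.66×10⁻⁷ C.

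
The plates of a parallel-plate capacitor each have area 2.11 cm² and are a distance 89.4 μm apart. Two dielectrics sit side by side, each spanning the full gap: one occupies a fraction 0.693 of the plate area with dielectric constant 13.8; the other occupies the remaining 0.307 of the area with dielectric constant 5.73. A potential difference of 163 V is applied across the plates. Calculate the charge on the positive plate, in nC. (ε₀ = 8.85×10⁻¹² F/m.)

A = 2.11 cm² = 2.11×10⁻⁴ m².
Side-by-side slabs ⇒ two capacitors in parallel, each spanning the full gap.
C₁ = κ₁ε₀A₁/d = 13.8 × 8.85×10⁻¹² × 1.46×10⁻⁴ / 8.94×10⁻⁵ = 2.00×10⁻¹⁰ F.
C₂ = κ₂ε₀A₂/d = 5.73 × 8.85×10⁻¹² × 6.48×10⁻⁵ / 8.94×10⁻⁵ = 3.67×10⁻¹¹ F.
C = C₁ + C₂ = 2.36×10⁻¹⁰ F.
Q = CV = 2.36×10⁻¹⁰ × 163 = 3.85×10⁻⁸ C.

Q ≈ 38.5 nC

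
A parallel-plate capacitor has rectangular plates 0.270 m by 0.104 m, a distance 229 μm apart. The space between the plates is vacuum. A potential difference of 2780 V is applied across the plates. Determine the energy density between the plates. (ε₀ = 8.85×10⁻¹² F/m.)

6.52×10⁸ μJ/m³

E = V/d = 2780 / 2.29×10⁻⁴ = 1.21×10⁷ V/m.
u = ½ε₀E² = ½ × 8.85×10⁻¹² × (1.21×10⁷)² = 6.52×10² J/m³.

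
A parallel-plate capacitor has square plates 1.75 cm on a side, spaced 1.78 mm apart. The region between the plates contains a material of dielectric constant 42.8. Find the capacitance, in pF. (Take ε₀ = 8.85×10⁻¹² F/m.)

A = (1.75 cm)² = 3.06×10⁻⁴ m².
C = κε₀A/d = 42.8 × 8.85×10⁻¹² × 3.06×10⁻⁴ / 1.78×10⁻³ = 6.52×10⁻¹¹ F.

C ≈ 65.2 pF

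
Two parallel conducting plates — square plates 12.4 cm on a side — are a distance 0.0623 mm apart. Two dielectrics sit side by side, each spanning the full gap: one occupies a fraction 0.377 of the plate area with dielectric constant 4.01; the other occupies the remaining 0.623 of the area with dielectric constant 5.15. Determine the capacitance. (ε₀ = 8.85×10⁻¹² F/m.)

A = (12.4 cm)² = 1.54×10⁻² m².
Side-by-side slabs ⇒ two capacitors in parallel, each spanning the full gap.
C₁ = κ₁ε₀A₁/d = 4.01 × 8.85×10⁻¹² × 5.80×10⁻³ / 6.23×10⁻⁵ = 3.30×10⁻⁹ F.
C₂ = κ₂ε₀A₂/d = 5.15 × 8.85×10⁻¹² × 9.58×10⁻³ / 6.23×10⁻⁵ = 7.01×10⁻⁹ F.
C = C₁ + C₂ = 1.03×10⁻⁸ F.

10.3 nF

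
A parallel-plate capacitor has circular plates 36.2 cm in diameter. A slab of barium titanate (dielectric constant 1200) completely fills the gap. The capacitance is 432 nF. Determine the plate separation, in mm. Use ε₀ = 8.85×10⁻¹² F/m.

2.53 mm

A = π(36.2/2 cm)² = 0.103 m².
d = κε₀A/C = 1200 × 8.85×10⁻¹² × 0.103 / 4.32×10⁻⁷ = 2.53×10⁻³ m.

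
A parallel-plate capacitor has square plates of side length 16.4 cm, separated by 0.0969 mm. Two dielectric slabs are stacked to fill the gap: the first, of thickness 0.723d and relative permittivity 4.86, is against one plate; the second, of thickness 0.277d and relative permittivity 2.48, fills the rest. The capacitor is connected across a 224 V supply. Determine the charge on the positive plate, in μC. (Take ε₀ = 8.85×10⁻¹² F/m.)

A = (16.4 cm)² = 2.69×10⁻² m².
Stacked slabs ⇒ two capacitors in series, each with the full plate area.
C₁ = κ₁ε₀A/d₁ = 4.86 × 8.85×10⁻¹² × 2.69×10⁻² / 7.01×10⁻⁵ = 1.65×10⁻⁸ F.
C₂ = κ₂ε₀A/d₂ = 2.48 × 8.85×10⁻¹² × 2.69×10⁻² / 2.68×10⁻⁵ = 2.20×10⁻⁸ F.
C = (1/C₁ + 1/C₂)⁻¹ = 9.43×10⁻⁹ F.
Q = CV = 9.43×10⁻⁹ × 224 = 2.11×10⁻⁶ C.

Q ≈ 2.11 μC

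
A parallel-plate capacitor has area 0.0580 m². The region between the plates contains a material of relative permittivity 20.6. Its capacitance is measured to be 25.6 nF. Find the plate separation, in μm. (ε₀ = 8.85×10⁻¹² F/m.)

413 μm

d = κε₀A/C = 20.6 × 8.85×10⁻¹² × 5.80×10⁻² / 2.56×10⁻⁸ = 4.13×10⁻⁴ m.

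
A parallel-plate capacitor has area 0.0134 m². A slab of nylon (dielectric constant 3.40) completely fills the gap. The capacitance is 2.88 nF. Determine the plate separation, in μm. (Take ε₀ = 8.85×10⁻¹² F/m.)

d = κε₀A/C = 3.40 × 8.85×10⁻¹² × 1.34×10⁻² / 2.88×10⁻⁹ = 1.40×10⁻⁴ m.

d ≈ 140 μm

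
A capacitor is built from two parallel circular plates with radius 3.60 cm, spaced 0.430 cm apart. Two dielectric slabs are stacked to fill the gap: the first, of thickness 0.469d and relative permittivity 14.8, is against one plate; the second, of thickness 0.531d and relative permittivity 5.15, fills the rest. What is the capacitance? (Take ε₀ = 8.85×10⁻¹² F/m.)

C ≈ 62.2 pF

A = π(3.60 cm)² = 4.07×10⁻³ m².
Stacked slabs ⇒ two capacitors in series, each with the full plate area.
C₁ = κ₁ε₀A/d₁ = 14.8 × 8.85×10⁻¹² × 4.07×10⁻³ / 2.02×10⁻³ = 2.64×10⁻¹⁰ F.
C₂ = κ₂ε₀A/d₂ = 5.15 × 8.85×10⁻¹² × 4.07×10⁻³ / 2.28×10⁻³ = 8.13×10⁻¹¹ F.
C = (1/C₁ + 1/C₂)⁻¹ = 6.22×10⁻¹¹ F.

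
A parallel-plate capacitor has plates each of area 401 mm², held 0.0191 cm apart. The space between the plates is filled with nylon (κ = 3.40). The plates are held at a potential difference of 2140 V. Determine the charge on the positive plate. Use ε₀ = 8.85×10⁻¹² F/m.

A = 401 mm² = 4.01×10⁻⁴ m².
C = κε₀A/d = 3.40 × 8.85×10⁻¹² × 4.01×10⁻⁴ / 1.91×10⁻⁴ = 6.32×10⁻¹¹ F.
Q = CV = 6.32×10⁻¹¹ × 2140 = 1.35×10⁻⁷ C.

135 nC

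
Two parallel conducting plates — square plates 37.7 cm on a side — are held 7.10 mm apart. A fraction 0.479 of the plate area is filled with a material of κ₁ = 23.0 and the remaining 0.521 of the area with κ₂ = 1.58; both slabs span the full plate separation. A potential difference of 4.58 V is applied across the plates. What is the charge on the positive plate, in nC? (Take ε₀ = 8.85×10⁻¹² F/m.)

A = (37.7 cm)² = 0.142 m².
Side-by-side slabs ⇒ two capacitors in parallel, each spanning the full gap.
C₁ = κ₁ε₀A₁/d = 23.0 × 8.85×10⁻¹² × 6.81×10⁻² / 7.10×10⁻³ = 1.95×10⁻⁹ F.
C₂ = κ₂ε₀A₂/d = 1.58 × 8.85×10⁻¹² × 7.40×10⁻² / 7.10×10⁻³ = 1.46×10⁻¹⁰ F.
C = C₁ + C₂ = 2.10×10⁻⁹ F.
Q = CV = 2.10×10⁻⁹ × 4.58 = 9.61×10⁻⁹ C.

9.61 nC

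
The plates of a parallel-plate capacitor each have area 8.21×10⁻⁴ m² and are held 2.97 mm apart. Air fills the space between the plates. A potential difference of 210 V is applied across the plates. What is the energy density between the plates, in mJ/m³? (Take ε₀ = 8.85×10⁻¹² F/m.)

E = V/d = 210 / 2.97×10⁻³ = 7.07×10⁴ V/m.
u = ½ε₀E² = ½ × 8.85×10⁻¹² × (7.07×10⁴)² = 2.21×10⁻² J/m³.

22.1 mJ/m³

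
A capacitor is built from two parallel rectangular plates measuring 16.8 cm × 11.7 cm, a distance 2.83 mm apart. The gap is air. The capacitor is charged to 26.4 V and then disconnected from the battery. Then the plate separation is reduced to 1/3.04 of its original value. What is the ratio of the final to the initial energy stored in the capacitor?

U₂/U₁ ≈ 0.329

Isolated ⇒ Q is held fixed.
C₂ = 3.04 C₁ and U = Q²/(2C), so U₂/U₁ = C₁/C₂ = 0.329.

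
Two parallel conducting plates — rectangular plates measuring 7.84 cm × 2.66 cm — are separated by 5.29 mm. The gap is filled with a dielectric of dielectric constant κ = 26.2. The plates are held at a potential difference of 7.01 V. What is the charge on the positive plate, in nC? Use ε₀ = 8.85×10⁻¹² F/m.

0.641 nC

A = 7.84 × 2.66 cm² = 2.09×10⁻³ m².
C = κε₀A/d = 26.2 × 8.85×10⁻¹² × 2.09×10⁻³ / 5.29×10⁻³ = 9.14×10⁻¹¹ F.
Q = CV = 9.14×10⁻¹¹ × 7.01 = 6.41×10⁻¹⁰ C.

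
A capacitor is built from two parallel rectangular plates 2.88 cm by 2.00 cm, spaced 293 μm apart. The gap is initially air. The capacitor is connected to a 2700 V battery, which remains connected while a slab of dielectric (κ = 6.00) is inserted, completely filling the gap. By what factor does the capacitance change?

C = κε₀A/d scales with κ, so C₂/C₁ = κ = 6.00.

C₂/C₁ ≈ 6.00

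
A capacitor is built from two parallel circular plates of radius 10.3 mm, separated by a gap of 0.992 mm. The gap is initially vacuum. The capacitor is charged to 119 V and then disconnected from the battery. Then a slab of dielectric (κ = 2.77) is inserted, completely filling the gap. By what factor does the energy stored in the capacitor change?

Isolated ⇒ Q is held fixed.
C₂ = 2.77 C₁ and U = Q²/(2C), so U₂/U₁ = C₁/C₂ = 0.361.

U₂/U₁ ≈ 0.361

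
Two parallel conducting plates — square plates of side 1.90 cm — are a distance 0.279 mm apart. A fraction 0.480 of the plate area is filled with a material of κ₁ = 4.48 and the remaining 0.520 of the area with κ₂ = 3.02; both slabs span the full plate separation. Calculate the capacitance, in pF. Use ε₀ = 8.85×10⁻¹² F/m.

C ≈ 42.6 pF

A = (1.90 cm)² = 3.61×10⁻⁴ m².
Side-by-side slabs ⇒ two capacitors in parallel, each spanning the full gap.
C₁ = κ₁ε₀A₁/d = 4.48 × 8.85×10⁻¹² × 1.73×10⁻⁴ / 2.79×10⁻⁴ = 2.46×10⁻¹¹ F.
C₂ = κ₂ε₀A₂/d = 3.02 × 8.85×10⁻¹² × 1.88×10⁻⁴ / 2.79×10⁻⁴ = 1.80×10⁻¹¹ F.
C = C₁ + C₂ = 4.26×10⁻¹¹ F.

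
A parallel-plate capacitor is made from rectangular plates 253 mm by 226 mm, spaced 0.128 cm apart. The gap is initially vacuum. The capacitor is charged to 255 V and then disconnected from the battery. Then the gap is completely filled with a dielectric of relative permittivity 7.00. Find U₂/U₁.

0.143

Isolated ⇒ Q is held fixed.
C₂ = 7.00 C₁ and U = Q²/(2C), so U₂/U₁ = C₁/C₂ = 0.143.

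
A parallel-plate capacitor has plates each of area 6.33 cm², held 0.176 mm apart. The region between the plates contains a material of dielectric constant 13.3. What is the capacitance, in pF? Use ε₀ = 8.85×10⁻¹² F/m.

A = 6.33 cm² = 6.33×10⁻⁴ m².
C = κε₀A/d = 13.3 × 8.85×10⁻¹² × 6.33×10⁻⁴ / 1.76×10⁻⁴ = 4.23×10⁻¹⁰ F.

C ≈ 423 pF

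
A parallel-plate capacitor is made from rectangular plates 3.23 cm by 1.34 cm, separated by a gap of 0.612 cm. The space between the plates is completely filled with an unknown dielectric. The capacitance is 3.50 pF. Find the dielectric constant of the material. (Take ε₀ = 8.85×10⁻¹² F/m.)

A = 3.23 × 1.34 cm² = 4.33×10⁻⁴ m².
κ = Cd/(ε₀A) = 3.50×10⁻¹² × 6.12×10⁻³ / (8.85×10⁻¹² × 4.33×10⁻⁴) = 5.59.

5.59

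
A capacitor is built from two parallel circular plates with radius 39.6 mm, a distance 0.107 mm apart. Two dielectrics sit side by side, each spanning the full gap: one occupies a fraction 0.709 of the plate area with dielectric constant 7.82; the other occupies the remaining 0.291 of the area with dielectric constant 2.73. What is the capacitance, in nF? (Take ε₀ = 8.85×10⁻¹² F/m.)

A = π(39.6 mm)² = 4.93×10⁻³ m².
Side-by-side slabs ⇒ two capacitors in parallel, each spanning the full gap.
C₁ = κ₁ε₀A₁/d = 7.82 × 8.85×10⁻¹² × 3.49×10⁻³ / 1.07×10⁻⁴ = 2.26×10⁻⁹ F.
C₂ = κ₂ε₀A₂/d = 2.73 × 8.85×10⁻¹² × 1.43×10⁻³ / 1.07×10⁻⁴ = 3.24×10⁻¹⁰ F.
C = C₁ + C₂ = 2.58×10⁻⁹ F.

C ≈ 2.58 nF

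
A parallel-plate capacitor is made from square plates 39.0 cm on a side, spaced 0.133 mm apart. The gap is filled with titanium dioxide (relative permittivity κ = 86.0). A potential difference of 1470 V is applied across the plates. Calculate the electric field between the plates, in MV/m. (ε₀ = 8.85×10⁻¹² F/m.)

E = V/d = 1470 / 1.33×10⁻⁴ = 1.11×10⁷ V/m.

11.1 MV/m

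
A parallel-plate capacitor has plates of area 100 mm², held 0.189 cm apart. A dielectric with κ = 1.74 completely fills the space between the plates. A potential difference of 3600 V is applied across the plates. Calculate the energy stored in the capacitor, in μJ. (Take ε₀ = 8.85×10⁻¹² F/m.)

U ≈ 5.28 μJ

A = 100 mm² = 1.00×10⁻⁴ m².
C = κε₀A/d = 1.74 × 8.85×10⁻¹² × 1.00×10⁻⁴ / 1.89×10⁻³ = 8.15×10⁻¹³ F.
U = ½CV² = ½ × 8.15×10⁻¹³ × (3600)² = 5.28×10⁻⁶ J.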